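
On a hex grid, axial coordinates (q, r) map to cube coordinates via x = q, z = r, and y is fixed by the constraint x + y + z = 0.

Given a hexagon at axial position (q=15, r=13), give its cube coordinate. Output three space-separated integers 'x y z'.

x = q = 15
z = r = 13
y = -x - z = -(15) - (13) = -28

Answer: 15 -28 13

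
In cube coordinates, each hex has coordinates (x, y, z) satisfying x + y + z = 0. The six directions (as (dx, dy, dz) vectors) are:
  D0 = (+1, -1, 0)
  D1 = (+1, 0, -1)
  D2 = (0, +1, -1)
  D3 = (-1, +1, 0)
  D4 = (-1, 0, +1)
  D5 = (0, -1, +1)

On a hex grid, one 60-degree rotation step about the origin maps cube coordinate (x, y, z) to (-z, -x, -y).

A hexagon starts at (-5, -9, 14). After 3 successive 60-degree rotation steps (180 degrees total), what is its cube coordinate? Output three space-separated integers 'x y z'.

Answer: 5 9 -14

Derivation:
Start: (-5, -9, 14)
Step 1: (-5, -9, 14) -> (-(14), -(-5), -(-9)) = (-14, 5, 9)
Step 2: (-14, 5, 9) -> (-(9), -(-14), -(5)) = (-9, 14, -5)
Step 3: (-9, 14, -5) -> (-(-5), -(-9), -(14)) = (5, 9, -14)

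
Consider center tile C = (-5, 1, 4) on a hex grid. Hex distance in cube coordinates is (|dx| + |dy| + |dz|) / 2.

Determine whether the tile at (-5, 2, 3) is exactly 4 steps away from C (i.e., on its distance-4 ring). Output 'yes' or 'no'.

Answer: no

Derivation:
|px - cx| = |-5 - (-5)| = 0
|py - cy| = |2 - 1| = 1
|pz - cz| = |3 - 4| = 1
distance = (0+1+1)/2 = 2/2 = 1
radius = 4; distance != radius -> no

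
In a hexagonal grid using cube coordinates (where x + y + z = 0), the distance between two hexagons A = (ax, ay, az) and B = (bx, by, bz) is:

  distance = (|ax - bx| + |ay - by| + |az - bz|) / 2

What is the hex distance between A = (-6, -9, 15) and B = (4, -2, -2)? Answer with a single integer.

Answer: 17

Derivation:
|ax - bx| = |-6 - 4| = 10
|ay - by| = |-9 - (-2)| = 7
|az - bz| = |15 - (-2)| = 17
distance = (10 + 7 + 17) / 2 = 34 / 2 = 17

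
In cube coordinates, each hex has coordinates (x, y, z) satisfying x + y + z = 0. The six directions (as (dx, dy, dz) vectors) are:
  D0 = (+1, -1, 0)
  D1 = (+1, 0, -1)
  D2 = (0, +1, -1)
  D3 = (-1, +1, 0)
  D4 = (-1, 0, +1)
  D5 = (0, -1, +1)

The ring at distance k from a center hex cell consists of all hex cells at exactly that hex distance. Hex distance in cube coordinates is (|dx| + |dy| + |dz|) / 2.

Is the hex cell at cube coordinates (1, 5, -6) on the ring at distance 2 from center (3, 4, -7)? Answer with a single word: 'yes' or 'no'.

Answer: yes

Derivation:
|px - cx| = |1 - 3| = 2
|py - cy| = |5 - 4| = 1
|pz - cz| = |-6 - (-7)| = 1
distance = (2+1+1)/2 = 4/2 = 2
radius = 2; distance == radius -> yes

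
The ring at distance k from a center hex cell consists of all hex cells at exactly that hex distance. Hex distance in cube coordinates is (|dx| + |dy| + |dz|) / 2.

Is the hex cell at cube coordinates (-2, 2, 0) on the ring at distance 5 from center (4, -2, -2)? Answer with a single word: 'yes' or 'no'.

Answer: no

Derivation:
|px - cx| = |-2 - 4| = 6
|py - cy| = |2 - (-2)| = 4
|pz - cz| = |0 - (-2)| = 2
distance = (6+4+2)/2 = 12/2 = 6
radius = 5; distance != radius -> no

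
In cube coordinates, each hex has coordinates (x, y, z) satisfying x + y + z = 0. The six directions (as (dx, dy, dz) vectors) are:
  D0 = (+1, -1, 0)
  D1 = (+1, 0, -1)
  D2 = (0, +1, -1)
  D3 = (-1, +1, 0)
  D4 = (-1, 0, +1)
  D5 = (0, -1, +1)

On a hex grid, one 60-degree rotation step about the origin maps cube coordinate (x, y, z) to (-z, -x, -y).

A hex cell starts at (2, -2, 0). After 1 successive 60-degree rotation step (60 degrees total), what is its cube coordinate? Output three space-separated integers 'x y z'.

Answer: 0 -2 2

Derivation:
Start: (2, -2, 0)
Step 1: (2, -2, 0) -> (-(0), -(2), -(-2)) = (0, -2, 2)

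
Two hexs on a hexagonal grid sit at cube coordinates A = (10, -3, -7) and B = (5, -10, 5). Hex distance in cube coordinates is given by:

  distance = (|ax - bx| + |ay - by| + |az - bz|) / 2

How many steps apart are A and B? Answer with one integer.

Answer: 12

Derivation:
|ax - bx| = |10 - 5| = 5
|ay - by| = |-3 - (-10)| = 7
|az - bz| = |-7 - 5| = 12
distance = (5 + 7 + 12) / 2 = 24 / 2 = 12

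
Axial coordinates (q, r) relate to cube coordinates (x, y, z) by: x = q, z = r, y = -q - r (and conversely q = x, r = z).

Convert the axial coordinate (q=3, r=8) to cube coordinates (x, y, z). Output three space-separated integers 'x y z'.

Answer: 3 -11 8

Derivation:
x = q = 3
z = r = 8
y = -x - z = -(3) - (8) = -11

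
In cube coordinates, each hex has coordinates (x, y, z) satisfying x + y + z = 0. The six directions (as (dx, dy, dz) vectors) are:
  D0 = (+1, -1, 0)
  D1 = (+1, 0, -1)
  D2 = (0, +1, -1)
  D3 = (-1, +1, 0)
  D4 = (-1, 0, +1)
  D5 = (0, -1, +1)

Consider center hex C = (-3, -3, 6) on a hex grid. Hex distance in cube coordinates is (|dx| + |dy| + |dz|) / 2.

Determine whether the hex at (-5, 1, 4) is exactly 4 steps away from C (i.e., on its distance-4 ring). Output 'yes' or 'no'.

|px - cx| = |-5 - (-3)| = 2
|py - cy| = |1 - (-3)| = 4
|pz - cz| = |4 - 6| = 2
distance = (2+4+2)/2 = 8/2 = 4
radius = 4; distance == radius -> yes

Answer: yes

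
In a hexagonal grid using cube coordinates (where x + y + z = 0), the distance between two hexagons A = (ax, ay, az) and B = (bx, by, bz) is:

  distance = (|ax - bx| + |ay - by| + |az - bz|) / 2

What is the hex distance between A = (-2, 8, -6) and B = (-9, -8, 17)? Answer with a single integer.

Answer: 23

Derivation:
|ax - bx| = |-2 - (-9)| = 7
|ay - by| = |8 - (-8)| = 16
|az - bz| = |-6 - 17| = 23
distance = (7 + 16 + 23) / 2 = 46 / 2 = 23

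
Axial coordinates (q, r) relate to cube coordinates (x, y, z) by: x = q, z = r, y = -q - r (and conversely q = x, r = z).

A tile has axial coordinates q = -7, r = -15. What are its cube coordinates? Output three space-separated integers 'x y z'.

x = q = -7
z = r = -15
y = -x - z = -(-7) - (-15) = 22

Answer: -7 22 -15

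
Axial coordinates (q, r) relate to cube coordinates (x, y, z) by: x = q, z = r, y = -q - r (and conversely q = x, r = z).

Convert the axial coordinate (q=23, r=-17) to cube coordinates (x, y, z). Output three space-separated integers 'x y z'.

Answer: 23 -6 -17

Derivation:
x = q = 23
z = r = -17
y = -x - z = -(23) - (-17) = -6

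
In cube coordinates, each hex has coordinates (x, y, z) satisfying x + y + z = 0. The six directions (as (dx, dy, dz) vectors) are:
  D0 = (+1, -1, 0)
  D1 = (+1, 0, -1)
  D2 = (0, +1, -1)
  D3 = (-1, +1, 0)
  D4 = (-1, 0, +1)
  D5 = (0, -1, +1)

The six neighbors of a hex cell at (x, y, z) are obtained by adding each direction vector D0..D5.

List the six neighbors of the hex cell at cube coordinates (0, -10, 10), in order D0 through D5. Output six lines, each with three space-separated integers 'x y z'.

Center: (0, -10, 10). Add each direction:
  D0: (0, -10, 10) + (1, -1, 0) = (1, -11, 10)
  D1: (0, -10, 10) + (1, 0, -1) = (1, -10, 9)
  D2: (0, -10, 10) + (0, 1, -1) = (0, -9, 9)
  D3: (0, -10, 10) + (-1, 1, 0) = (-1, -9, 10)
  D4: (0, -10, 10) + (-1, 0, 1) = (-1, -10, 11)
  D5: (0, -10, 10) + (0, -1, 1) = (0, -11, 11)

Answer: 1 -11 10
1 -10 9
0 -9 9
-1 -9 10
-1 -10 11
0 -11 11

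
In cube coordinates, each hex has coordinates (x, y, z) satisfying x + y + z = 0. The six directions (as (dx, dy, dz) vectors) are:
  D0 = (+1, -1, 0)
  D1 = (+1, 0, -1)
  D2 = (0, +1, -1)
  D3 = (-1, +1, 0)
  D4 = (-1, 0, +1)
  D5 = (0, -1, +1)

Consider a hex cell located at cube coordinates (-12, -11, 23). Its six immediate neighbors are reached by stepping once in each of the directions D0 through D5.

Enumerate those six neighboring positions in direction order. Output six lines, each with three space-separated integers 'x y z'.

Answer: -11 -12 23
-11 -11 22
-12 -10 22
-13 -10 23
-13 -11 24
-12 -12 24

Derivation:
Center: (-12, -11, 23). Add each direction:
  D0: (-12, -11, 23) + (1, -1, 0) = (-11, -12, 23)
  D1: (-12, -11, 23) + (1, 0, -1) = (-11, -11, 22)
  D2: (-12, -11, 23) + (0, 1, -1) = (-12, -10, 22)
  D3: (-12, -11, 23) + (-1, 1, 0) = (-13, -10, 23)
  D4: (-12, -11, 23) + (-1, 0, 1) = (-13, -11, 24)
  D5: (-12, -11, 23) + (0, -1, 1) = (-12, -12, 24)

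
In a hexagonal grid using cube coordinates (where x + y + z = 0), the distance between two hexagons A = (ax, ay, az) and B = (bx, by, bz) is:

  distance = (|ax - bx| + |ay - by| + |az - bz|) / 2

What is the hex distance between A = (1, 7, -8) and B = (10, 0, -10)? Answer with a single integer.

|ax - bx| = |1 - 10| = 9
|ay - by| = |7 - 0| = 7
|az - bz| = |-8 - (-10)| = 2
distance = (9 + 7 + 2) / 2 = 18 / 2 = 9

Answer: 9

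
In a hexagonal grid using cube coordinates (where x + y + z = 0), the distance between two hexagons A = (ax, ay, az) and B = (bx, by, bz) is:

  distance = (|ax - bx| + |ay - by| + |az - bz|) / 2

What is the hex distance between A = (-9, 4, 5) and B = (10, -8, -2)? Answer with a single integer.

|ax - bx| = |-9 - 10| = 19
|ay - by| = |4 - (-8)| = 12
|az - bz| = |5 - (-2)| = 7
distance = (19 + 12 + 7) / 2 = 38 / 2 = 19

Answer: 19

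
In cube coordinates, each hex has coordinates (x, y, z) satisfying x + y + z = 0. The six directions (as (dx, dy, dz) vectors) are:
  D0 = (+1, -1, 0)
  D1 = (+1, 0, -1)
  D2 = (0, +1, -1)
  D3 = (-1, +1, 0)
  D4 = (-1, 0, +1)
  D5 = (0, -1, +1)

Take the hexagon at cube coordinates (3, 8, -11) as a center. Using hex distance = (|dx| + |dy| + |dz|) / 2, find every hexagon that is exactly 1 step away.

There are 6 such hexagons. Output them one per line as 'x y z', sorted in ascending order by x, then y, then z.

Answer: 2 8 -10
2 9 -11
3 7 -10
3 9 -12
4 7 -11
4 8 -12

Derivation:
Walk ring at distance 1 from (3, 8, -11):
Start at center + D4*1 = (2, 8, -10)
  hex 0: (2, 8, -10)
  hex 1: (3, 7, -10)
  hex 2: (4, 7, -11)
  hex 3: (4, 8, -12)
  hex 4: (3, 9, -12)
  hex 5: (2, 9, -11)
Sorted: 6 hexes.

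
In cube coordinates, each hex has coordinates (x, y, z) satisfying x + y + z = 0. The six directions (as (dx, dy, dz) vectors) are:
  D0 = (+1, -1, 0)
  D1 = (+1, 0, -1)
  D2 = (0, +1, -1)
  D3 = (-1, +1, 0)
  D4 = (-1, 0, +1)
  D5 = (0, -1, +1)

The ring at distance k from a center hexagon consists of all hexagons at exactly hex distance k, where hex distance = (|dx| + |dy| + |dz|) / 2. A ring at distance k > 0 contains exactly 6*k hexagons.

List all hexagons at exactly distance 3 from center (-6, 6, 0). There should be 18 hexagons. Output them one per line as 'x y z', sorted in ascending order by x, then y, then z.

Walk ring at distance 3 from (-6, 6, 0):
Start at center + D4*3 = (-9, 6, 3)
  hex 0: (-9, 6, 3)
  hex 1: (-8, 5, 3)
  hex 2: (-7, 4, 3)
  hex 3: (-6, 3, 3)
  hex 4: (-5, 3, 2)
  hex 5: (-4, 3, 1)
  hex 6: (-3, 3, 0)
  hex 7: (-3, 4, -1)
  hex 8: (-3, 5, -2)
  hex 9: (-3, 6, -3)
  hex 10: (-4, 7, -3)
  hex 11: (-5, 8, -3)
  hex 12: (-6, 9, -3)
  hex 13: (-7, 9, -2)
  hex 14: (-8, 9, -1)
  hex 15: (-9, 9, 0)
  hex 16: (-9, 8, 1)
  hex 17: (-9, 7, 2)
Sorted: 18 hexes.

Answer: -9 6 3
-9 7 2
-9 8 1
-9 9 0
-8 5 3
-8 9 -1
-7 4 3
-7 9 -2
-6 3 3
-6 9 -3
-5 3 2
-5 8 -3
-4 3 1
-4 7 -3
-3 3 0
-3 4 -1
-3 5 -2
-3 6 -3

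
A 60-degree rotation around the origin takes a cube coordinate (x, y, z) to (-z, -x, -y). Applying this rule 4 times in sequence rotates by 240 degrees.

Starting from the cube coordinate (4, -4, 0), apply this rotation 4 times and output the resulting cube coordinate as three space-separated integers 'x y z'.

Start: (4, -4, 0)
Step 1: (4, -4, 0) -> (-(0), -(4), -(-4)) = (0, -4, 4)
Step 2: (0, -4, 4) -> (-(4), -(0), -(-4)) = (-4, 0, 4)
Step 3: (-4, 0, 4) -> (-(4), -(-4), -(0)) = (-4, 4, 0)
Step 4: (-4, 4, 0) -> (-(0), -(-4), -(4)) = (0, 4, -4)

Answer: 0 4 -4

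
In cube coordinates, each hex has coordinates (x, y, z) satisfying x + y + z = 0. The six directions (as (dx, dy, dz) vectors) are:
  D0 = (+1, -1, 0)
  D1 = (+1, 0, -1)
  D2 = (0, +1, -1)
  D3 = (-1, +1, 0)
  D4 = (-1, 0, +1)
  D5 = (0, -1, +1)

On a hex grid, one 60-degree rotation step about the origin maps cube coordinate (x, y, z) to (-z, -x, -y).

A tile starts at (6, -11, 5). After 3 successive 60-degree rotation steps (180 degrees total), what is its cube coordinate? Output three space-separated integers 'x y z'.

Start: (6, -11, 5)
Step 1: (6, -11, 5) -> (-(5), -(6), -(-11)) = (-5, -6, 11)
Step 2: (-5, -6, 11) -> (-(11), -(-5), -(-6)) = (-11, 5, 6)
Step 3: (-11, 5, 6) -> (-(6), -(-11), -(5)) = (-6, 11, -5)

Answer: -6 11 -5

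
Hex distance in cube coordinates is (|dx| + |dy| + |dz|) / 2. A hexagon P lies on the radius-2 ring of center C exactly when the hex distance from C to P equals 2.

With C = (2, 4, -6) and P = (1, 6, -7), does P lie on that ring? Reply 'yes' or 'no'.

|px - cx| = |1 - 2| = 1
|py - cy| = |6 - 4| = 2
|pz - cz| = |-7 - (-6)| = 1
distance = (1+2+1)/2 = 4/2 = 2
radius = 2; distance == radius -> yes

Answer: yes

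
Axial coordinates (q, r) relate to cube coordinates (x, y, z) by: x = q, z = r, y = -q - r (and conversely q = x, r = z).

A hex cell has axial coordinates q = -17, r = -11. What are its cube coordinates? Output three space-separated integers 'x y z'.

x = q = -17
z = r = -11
y = -x - z = -(-17) - (-11) = 28

Answer: -17 28 -11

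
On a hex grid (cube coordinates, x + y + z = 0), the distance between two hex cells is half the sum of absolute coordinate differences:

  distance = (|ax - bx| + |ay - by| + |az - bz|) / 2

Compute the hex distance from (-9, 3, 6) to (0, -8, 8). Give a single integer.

|ax - bx| = |-9 - 0| = 9
|ay - by| = |3 - (-8)| = 11
|az - bz| = |6 - 8| = 2
distance = (9 + 11 + 2) / 2 = 22 / 2 = 11

Answer: 11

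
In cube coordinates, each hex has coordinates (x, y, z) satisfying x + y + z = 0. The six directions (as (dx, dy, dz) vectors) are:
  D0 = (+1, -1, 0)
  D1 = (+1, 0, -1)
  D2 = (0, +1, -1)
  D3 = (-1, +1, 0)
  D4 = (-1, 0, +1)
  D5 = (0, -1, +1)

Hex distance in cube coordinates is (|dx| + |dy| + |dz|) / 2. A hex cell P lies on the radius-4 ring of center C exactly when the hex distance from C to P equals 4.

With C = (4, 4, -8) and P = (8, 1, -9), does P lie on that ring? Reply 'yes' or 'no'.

Answer: yes

Derivation:
|px - cx| = |8 - 4| = 4
|py - cy| = |1 - 4| = 3
|pz - cz| = |-9 - (-8)| = 1
distance = (4+3+1)/2 = 8/2 = 4
radius = 4; distance == radius -> yes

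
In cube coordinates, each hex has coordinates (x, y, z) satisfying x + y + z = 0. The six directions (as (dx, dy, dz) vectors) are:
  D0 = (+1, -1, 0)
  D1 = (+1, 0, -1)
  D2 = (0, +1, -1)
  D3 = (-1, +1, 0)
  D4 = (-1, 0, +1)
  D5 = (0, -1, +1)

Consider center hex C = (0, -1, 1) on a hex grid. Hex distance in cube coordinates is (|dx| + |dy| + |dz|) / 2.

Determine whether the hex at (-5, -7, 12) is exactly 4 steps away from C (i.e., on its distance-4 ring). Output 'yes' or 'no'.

|px - cx| = |-5 - 0| = 5
|py - cy| = |-7 - (-1)| = 6
|pz - cz| = |12 - 1| = 11
distance = (5+6+11)/2 = 22/2 = 11
radius = 4; distance != radius -> no

Answer: no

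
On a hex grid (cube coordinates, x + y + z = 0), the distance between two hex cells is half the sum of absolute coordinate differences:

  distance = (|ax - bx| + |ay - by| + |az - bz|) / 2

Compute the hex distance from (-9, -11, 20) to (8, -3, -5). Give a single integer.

Answer: 25

Derivation:
|ax - bx| = |-9 - 8| = 17
|ay - by| = |-11 - (-3)| = 8
|az - bz| = |20 - (-5)| = 25
distance = (17 + 8 + 25) / 2 = 50 / 2 = 25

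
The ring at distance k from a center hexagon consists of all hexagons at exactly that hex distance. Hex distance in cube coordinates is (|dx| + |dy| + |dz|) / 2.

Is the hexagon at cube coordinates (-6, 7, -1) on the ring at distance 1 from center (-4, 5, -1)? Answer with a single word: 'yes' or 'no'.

|px - cx| = |-6 - (-4)| = 2
|py - cy| = |7 - 5| = 2
|pz - cz| = |-1 - (-1)| = 0
distance = (2+2+0)/2 = 4/2 = 2
radius = 1; distance != radius -> no

Answer: no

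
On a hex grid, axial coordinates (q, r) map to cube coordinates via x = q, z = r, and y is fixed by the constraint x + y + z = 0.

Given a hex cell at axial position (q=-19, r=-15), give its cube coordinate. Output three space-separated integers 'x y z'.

x = q = -19
z = r = -15
y = -x - z = -(-19) - (-15) = 34

Answer: -19 34 -15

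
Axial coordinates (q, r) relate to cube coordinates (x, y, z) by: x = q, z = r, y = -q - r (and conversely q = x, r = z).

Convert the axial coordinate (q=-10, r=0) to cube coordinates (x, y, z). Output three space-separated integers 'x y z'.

Answer: -10 10 0

Derivation:
x = q = -10
z = r = 0
y = -x - z = -(-10) - (0) = 10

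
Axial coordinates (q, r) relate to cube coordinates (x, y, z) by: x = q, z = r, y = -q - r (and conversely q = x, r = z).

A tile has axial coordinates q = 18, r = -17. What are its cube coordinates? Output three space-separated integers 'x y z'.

x = q = 18
z = r = -17
y = -x - z = -(18) - (-17) = -1

Answer: 18 -1 -17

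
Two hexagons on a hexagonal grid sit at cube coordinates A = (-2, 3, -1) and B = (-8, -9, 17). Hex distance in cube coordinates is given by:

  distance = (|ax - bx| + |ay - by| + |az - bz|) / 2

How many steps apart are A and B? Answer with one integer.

|ax - bx| = |-2 - (-8)| = 6
|ay - by| = |3 - (-9)| = 12
|az - bz| = |-1 - 17| = 18
distance = (6 + 12 + 18) / 2 = 36 / 2 = 18

Answer: 18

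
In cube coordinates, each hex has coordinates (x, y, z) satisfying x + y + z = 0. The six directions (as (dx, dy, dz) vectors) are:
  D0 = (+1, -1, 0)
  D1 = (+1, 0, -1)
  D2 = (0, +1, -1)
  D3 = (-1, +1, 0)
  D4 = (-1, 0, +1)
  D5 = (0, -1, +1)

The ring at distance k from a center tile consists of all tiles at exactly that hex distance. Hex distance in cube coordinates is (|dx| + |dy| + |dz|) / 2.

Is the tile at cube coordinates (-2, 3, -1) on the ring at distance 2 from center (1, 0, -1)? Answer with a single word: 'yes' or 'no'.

Answer: no

Derivation:
|px - cx| = |-2 - 1| = 3
|py - cy| = |3 - 0| = 3
|pz - cz| = |-1 - (-1)| = 0
distance = (3+3+0)/2 = 6/2 = 3
radius = 2; distance != radius -> no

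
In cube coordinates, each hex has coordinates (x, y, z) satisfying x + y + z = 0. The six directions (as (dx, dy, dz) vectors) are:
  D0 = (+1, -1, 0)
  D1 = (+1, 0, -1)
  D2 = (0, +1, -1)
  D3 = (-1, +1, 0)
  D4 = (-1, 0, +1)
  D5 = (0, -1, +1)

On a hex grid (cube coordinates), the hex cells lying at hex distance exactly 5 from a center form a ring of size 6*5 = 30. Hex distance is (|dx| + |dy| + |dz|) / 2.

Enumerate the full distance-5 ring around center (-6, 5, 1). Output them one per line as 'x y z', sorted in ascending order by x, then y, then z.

Answer: -11 5 6
-11 6 5
-11 7 4
-11 8 3
-11 9 2
-11 10 1
-10 4 6
-10 10 0
-9 3 6
-9 10 -1
-8 2 6
-8 10 -2
-7 1 6
-7 10 -3
-6 0 6
-6 10 -4
-5 0 5
-5 9 -4
-4 0 4
-4 8 -4
-3 0 3
-3 7 -4
-2 0 2
-2 6 -4
-1 0 1
-1 1 0
-1 2 -1
-1 3 -2
-1 4 -3
-1 5 -4

Derivation:
Walk ring at distance 5 from (-6, 5, 1):
Start at center + D4*5 = (-11, 5, 6)
  hex 0: (-11, 5, 6)
  hex 1: (-10, 4, 6)
  hex 2: (-9, 3, 6)
  hex 3: (-8, 2, 6)
  hex 4: (-7, 1, 6)
  hex 5: (-6, 0, 6)
  hex 6: (-5, 0, 5)
  hex 7: (-4, 0, 4)
  hex 8: (-3, 0, 3)
  hex 9: (-2, 0, 2)
  hex 10: (-1, 0, 1)
  hex 11: (-1, 1, 0)
  hex 12: (-1, 2, -1)
  hex 13: (-1, 3, -2)
  hex 14: (-1, 4, -3)
  hex 15: (-1, 5, -4)
  hex 16: (-2, 6, -4)
  hex 17: (-3, 7, -4)
  hex 18: (-4, 8, -4)
  hex 19: (-5, 9, -4)
  hex 20: (-6, 10, -4)
  hex 21: (-7, 10, -3)
  hex 22: (-8, 10, -2)
  hex 23: (-9, 10, -1)
  hex 24: (-10, 10, 0)
  hex 25: (-11, 10, 1)
  hex 26: (-11, 9, 2)
  hex 27: (-11, 8, 3)
  hex 28: (-11, 7, 4)
  hex 29: (-11, 6, 5)
Sorted: 30 hexes.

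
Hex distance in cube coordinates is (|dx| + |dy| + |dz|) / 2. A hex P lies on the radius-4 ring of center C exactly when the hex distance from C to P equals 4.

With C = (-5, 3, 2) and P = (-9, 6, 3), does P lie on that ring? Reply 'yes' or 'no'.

Answer: yes

Derivation:
|px - cx| = |-9 - (-5)| = 4
|py - cy| = |6 - 3| = 3
|pz - cz| = |3 - 2| = 1
distance = (4+3+1)/2 = 8/2 = 4
radius = 4; distance == radius -> yes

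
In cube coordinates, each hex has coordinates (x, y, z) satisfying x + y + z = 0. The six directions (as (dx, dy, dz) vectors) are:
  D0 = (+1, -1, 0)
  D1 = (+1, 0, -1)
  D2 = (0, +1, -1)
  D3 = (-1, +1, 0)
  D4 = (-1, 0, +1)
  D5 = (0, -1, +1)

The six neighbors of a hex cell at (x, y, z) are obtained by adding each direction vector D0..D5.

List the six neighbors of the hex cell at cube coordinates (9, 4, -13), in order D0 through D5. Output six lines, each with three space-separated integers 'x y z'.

Answer: 10 3 -13
10 4 -14
9 5 -14
8 5 -13
8 4 -12
9 3 -12

Derivation:
Center: (9, 4, -13). Add each direction:
  D0: (9, 4, -13) + (1, -1, 0) = (10, 3, -13)
  D1: (9, 4, -13) + (1, 0, -1) = (10, 4, -14)
  D2: (9, 4, -13) + (0, 1, -1) = (9, 5, -14)
  D3: (9, 4, -13) + (-1, 1, 0) = (8, 5, -13)
  D4: (9, 4, -13) + (-1, 0, 1) = (8, 4, -12)
  D5: (9, 4, -13) + (0, -1, 1) = (9, 3, -12)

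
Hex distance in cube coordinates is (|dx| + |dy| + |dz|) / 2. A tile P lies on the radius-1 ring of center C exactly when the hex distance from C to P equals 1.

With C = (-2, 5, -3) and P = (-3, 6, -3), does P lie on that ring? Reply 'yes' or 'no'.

Answer: yes

Derivation:
|px - cx| = |-3 - (-2)| = 1
|py - cy| = |6 - 5| = 1
|pz - cz| = |-3 - (-3)| = 0
distance = (1+1+0)/2 = 2/2 = 1
radius = 1; distance == radius -> yes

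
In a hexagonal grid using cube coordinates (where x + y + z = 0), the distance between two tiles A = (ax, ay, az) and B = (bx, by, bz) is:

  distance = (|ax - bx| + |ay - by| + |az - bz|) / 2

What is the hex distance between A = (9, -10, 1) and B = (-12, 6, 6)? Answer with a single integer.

|ax - bx| = |9 - (-12)| = 21
|ay - by| = |-10 - 6| = 16
|az - bz| = |1 - 6| = 5
distance = (21 + 16 + 5) / 2 = 42 / 2 = 21

Answer: 21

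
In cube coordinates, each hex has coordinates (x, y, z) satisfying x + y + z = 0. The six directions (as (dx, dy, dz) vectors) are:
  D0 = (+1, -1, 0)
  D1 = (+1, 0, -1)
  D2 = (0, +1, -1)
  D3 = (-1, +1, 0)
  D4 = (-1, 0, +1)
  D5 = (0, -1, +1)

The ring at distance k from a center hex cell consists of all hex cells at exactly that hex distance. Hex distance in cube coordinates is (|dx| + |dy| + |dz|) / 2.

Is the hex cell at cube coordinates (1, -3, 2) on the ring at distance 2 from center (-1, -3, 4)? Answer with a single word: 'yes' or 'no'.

|px - cx| = |1 - (-1)| = 2
|py - cy| = |-3 - (-3)| = 0
|pz - cz| = |2 - 4| = 2
distance = (2+0+2)/2 = 4/2 = 2
radius = 2; distance == radius -> yes

Answer: yes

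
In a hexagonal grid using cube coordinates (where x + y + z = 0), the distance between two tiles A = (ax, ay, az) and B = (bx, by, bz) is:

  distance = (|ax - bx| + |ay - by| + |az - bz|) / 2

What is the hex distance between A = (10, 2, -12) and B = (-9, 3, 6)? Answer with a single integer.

|ax - bx| = |10 - (-9)| = 19
|ay - by| = |2 - 3| = 1
|az - bz| = |-12 - 6| = 18
distance = (19 + 1 + 18) / 2 = 38 / 2 = 19

Answer: 19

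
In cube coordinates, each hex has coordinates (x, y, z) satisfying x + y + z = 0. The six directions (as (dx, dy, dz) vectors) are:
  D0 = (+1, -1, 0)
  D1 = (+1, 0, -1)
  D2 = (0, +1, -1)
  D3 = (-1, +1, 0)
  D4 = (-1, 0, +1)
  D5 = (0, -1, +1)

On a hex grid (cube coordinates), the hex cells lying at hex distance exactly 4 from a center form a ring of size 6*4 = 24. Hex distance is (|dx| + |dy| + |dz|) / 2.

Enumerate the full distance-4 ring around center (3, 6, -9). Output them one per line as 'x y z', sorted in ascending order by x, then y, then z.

Answer: -1 6 -5
-1 7 -6
-1 8 -7
-1 9 -8
-1 10 -9
0 5 -5
0 10 -10
1 4 -5
1 10 -11
2 3 -5
2 10 -12
3 2 -5
3 10 -13
4 2 -6
4 9 -13
5 2 -7
5 8 -13
6 2 -8
6 7 -13
7 2 -9
7 3 -10
7 4 -11
7 5 -12
7 6 -13

Derivation:
Walk ring at distance 4 from (3, 6, -9):
Start at center + D4*4 = (-1, 6, -5)
  hex 0: (-1, 6, -5)
  hex 1: (0, 5, -5)
  hex 2: (1, 4, -5)
  hex 3: (2, 3, -5)
  hex 4: (3, 2, -5)
  hex 5: (4, 2, -6)
  hex 6: (5, 2, -7)
  hex 7: (6, 2, -8)
  hex 8: (7, 2, -9)
  hex 9: (7, 3, -10)
  hex 10: (7, 4, -11)
  hex 11: (7, 5, -12)
  hex 12: (7, 6, -13)
  hex 13: (6, 7, -13)
  hex 14: (5, 8, -13)
  hex 15: (4, 9, -13)
  hex 16: (3, 10, -13)
  hex 17: (2, 10, -12)
  hex 18: (1, 10, -11)
  hex 19: (0, 10, -10)
  hex 20: (-1, 10, -9)
  hex 21: (-1, 9, -8)
  hex 22: (-1, 8, -7)
  hex 23: (-1, 7, -6)
Sorted: 24 hexes.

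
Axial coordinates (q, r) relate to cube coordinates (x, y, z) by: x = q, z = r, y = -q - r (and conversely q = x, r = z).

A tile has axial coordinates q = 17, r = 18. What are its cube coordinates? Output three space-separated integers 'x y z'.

x = q = 17
z = r = 18
y = -x - z = -(17) - (18) = -35

Answer: 17 -35 18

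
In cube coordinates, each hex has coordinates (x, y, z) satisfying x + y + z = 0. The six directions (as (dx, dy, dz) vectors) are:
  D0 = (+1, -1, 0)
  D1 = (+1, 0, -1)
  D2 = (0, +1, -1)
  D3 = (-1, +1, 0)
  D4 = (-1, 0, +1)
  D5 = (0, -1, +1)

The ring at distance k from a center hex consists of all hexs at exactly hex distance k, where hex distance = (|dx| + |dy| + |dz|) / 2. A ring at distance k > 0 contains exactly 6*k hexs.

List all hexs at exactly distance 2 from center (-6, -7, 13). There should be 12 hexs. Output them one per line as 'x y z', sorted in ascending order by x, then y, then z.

Walk ring at distance 2 from (-6, -7, 13):
Start at center + D4*2 = (-8, -7, 15)
  hex 0: (-8, -7, 15)
  hex 1: (-7, -8, 15)
  hex 2: (-6, -9, 15)
  hex 3: (-5, -9, 14)
  hex 4: (-4, -9, 13)
  hex 5: (-4, -8, 12)
  hex 6: (-4, -7, 11)
  hex 7: (-5, -6, 11)
  hex 8: (-6, -5, 11)
  hex 9: (-7, -5, 12)
  hex 10: (-8, -5, 13)
  hex 11: (-8, -6, 14)
Sorted: 12 hexes.

Answer: -8 -7 15
-8 -6 14
-8 -5 13
-7 -8 15
-7 -5 12
-6 -9 15
-6 -5 11
-5 -9 14
-5 -6 11
-4 -9 13
-4 -8 12
-4 -7 11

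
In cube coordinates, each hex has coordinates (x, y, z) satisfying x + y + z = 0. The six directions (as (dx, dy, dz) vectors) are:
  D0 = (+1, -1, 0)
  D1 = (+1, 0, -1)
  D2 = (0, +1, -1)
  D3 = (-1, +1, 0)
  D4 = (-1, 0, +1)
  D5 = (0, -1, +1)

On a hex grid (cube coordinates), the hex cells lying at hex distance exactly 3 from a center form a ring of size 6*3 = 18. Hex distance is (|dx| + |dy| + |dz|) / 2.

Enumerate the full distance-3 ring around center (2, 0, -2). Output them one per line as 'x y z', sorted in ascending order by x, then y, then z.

Walk ring at distance 3 from (2, 0, -2):
Start at center + D4*3 = (-1, 0, 1)
  hex 0: (-1, 0, 1)
  hex 1: (0, -1, 1)
  hex 2: (1, -2, 1)
  hex 3: (2, -3, 1)
  hex 4: (3, -3, 0)
  hex 5: (4, -3, -1)
  hex 6: (5, -3, -2)
  hex 7: (5, -2, -3)
  hex 8: (5, -1, -4)
  hex 9: (5, 0, -5)
  hex 10: (4, 1, -5)
  hex 11: (3, 2, -5)
  hex 12: (2, 3, -5)
  hex 13: (1, 3, -4)
  hex 14: (0, 3, -3)
  hex 15: (-1, 3, -2)
  hex 16: (-1, 2, -1)
  hex 17: (-1, 1, 0)
Sorted: 18 hexes.

Answer: -1 0 1
-1 1 0
-1 2 -1
-1 3 -2
0 -1 1
0 3 -3
1 -2 1
1 3 -4
2 -3 1
2 3 -5
3 -3 0
3 2 -5
4 -3 -1
4 1 -5
5 -3 -2
5 -2 -3
5 -1 -4
5 0 -5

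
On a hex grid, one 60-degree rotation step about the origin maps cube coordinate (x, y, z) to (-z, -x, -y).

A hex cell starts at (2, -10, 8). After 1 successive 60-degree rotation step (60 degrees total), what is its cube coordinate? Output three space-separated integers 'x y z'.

Start: (2, -10, 8)
Step 1: (2, -10, 8) -> (-(8), -(2), -(-10)) = (-8, -2, 10)

Answer: -8 -2 10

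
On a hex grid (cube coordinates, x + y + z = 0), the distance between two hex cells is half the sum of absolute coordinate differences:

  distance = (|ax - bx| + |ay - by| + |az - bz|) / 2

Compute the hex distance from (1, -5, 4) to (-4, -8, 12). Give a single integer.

|ax - bx| = |1 - (-4)| = 5
|ay - by| = |-5 - (-8)| = 3
|az - bz| = |4 - 12| = 8
distance = (5 + 3 + 8) / 2 = 16 / 2 = 8

Answer: 8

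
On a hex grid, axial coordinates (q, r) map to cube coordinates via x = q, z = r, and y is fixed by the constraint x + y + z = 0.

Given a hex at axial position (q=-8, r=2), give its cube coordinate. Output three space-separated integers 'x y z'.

Answer: -8 6 2

Derivation:
x = q = -8
z = r = 2
y = -x - z = -(-8) - (2) = 6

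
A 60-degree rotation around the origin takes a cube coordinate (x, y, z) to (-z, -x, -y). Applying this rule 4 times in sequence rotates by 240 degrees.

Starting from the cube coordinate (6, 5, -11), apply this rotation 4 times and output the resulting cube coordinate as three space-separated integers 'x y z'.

Answer: -11 6 5

Derivation:
Start: (6, 5, -11)
Step 1: (6, 5, -11) -> (-(-11), -(6), -(5)) = (11, -6, -5)
Step 2: (11, -6, -5) -> (-(-5), -(11), -(-6)) = (5, -11, 6)
Step 3: (5, -11, 6) -> (-(6), -(5), -(-11)) = (-6, -5, 11)
Step 4: (-6, -5, 11) -> (-(11), -(-6), -(-5)) = (-11, 6, 5)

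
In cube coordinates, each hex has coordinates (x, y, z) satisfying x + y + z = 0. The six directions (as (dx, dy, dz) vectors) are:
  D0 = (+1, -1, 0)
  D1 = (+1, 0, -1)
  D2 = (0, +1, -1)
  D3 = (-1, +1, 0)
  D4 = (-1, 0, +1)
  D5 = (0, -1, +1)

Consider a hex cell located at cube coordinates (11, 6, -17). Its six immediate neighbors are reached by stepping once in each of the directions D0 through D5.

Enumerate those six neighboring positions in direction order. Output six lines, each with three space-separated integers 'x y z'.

Center: (11, 6, -17). Add each direction:
  D0: (11, 6, -17) + (1, -1, 0) = (12, 5, -17)
  D1: (11, 6, -17) + (1, 0, -1) = (12, 6, -18)
  D2: (11, 6, -17) + (0, 1, -1) = (11, 7, -18)
  D3: (11, 6, -17) + (-1, 1, 0) = (10, 7, -17)
  D4: (11, 6, -17) + (-1, 0, 1) = (10, 6, -16)
  D5: (11, 6, -17) + (0, -1, 1) = (11, 5, -16)

Answer: 12 5 -17
12 6 -18
11 7 -18
10 7 -17
10 6 -16
11 5 -16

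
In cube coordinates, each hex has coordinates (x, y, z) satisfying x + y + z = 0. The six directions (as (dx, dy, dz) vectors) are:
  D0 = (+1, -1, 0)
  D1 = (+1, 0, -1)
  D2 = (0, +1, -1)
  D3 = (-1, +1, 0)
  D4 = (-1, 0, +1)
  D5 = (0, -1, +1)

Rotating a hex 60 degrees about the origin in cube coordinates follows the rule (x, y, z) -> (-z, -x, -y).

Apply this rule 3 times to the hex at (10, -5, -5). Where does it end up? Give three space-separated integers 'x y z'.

Answer: -10 5 5

Derivation:
Start: (10, -5, -5)
Step 1: (10, -5, -5) -> (-(-5), -(10), -(-5)) = (5, -10, 5)
Step 2: (5, -10, 5) -> (-(5), -(5), -(-10)) = (-5, -5, 10)
Step 3: (-5, -5, 10) -> (-(10), -(-5), -(-5)) = (-10, 5, 5)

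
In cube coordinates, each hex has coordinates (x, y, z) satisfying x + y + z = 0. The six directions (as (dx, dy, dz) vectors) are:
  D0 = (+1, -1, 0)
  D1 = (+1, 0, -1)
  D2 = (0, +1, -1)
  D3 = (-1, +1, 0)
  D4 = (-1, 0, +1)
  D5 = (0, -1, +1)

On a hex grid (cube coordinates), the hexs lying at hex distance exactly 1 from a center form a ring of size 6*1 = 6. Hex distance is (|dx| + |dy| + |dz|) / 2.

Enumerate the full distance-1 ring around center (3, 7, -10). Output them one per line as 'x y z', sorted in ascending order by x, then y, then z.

Answer: 2 7 -9
2 8 -10
3 6 -9
3 8 -11
4 6 -10
4 7 -11

Derivation:
Walk ring at distance 1 from (3, 7, -10):
Start at center + D4*1 = (2, 7, -9)
  hex 0: (2, 7, -9)
  hex 1: (3, 6, -9)
  hex 2: (4, 6, -10)
  hex 3: (4, 7, -11)
  hex 4: (3, 8, -11)
  hex 5: (2, 8, -10)
Sorted: 6 hexes.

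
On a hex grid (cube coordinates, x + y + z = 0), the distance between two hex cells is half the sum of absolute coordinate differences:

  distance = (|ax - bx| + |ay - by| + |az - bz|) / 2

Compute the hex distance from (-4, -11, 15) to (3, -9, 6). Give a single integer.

|ax - bx| = |-4 - 3| = 7
|ay - by| = |-11 - (-9)| = 2
|az - bz| = |15 - 6| = 9
distance = (7 + 2 + 9) / 2 = 18 / 2 = 9

Answer: 9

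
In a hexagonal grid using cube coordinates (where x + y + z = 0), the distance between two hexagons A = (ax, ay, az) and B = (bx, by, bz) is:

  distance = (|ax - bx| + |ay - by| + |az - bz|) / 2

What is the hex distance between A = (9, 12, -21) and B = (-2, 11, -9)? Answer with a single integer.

|ax - bx| = |9 - (-2)| = 11
|ay - by| = |12 - 11| = 1
|az - bz| = |-21 - (-9)| = 12
distance = (11 + 1 + 12) / 2 = 24 / 2 = 12

Answer: 12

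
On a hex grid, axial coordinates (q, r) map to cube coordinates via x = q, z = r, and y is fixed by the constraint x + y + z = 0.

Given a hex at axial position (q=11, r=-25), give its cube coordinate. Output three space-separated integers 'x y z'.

x = q = 11
z = r = -25
y = -x - z = -(11) - (-25) = 14

Answer: 11 14 -25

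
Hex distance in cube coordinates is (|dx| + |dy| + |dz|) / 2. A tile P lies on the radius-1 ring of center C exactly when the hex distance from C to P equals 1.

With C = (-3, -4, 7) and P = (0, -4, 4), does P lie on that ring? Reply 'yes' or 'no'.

|px - cx| = |0 - (-3)| = 3
|py - cy| = |-4 - (-4)| = 0
|pz - cz| = |4 - 7| = 3
distance = (3+0+3)/2 = 6/2 = 3
radius = 1; distance != radius -> no

Answer: no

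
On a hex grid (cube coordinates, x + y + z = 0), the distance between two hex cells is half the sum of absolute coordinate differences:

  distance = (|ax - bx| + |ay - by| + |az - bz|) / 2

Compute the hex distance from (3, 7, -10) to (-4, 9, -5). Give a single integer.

Answer: 7

Derivation:
|ax - bx| = |3 - (-4)| = 7
|ay - by| = |7 - 9| = 2
|az - bz| = |-10 - (-5)| = 5
distance = (7 + 2 + 5) / 2 = 14 / 2 = 7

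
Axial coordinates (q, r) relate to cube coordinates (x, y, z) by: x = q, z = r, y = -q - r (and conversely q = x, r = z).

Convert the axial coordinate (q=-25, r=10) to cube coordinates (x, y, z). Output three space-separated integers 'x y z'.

x = q = -25
z = r = 10
y = -x - z = -(-25) - (10) = 15

Answer: -25 15 10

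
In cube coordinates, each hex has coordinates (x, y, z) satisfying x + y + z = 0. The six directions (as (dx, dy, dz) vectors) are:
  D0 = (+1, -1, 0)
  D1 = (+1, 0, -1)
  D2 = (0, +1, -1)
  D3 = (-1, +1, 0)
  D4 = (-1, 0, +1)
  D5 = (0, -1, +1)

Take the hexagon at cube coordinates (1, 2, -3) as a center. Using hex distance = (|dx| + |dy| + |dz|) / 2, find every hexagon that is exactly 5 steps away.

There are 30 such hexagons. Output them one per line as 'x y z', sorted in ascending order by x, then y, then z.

Walk ring at distance 5 from (1, 2, -3):
Start at center + D4*5 = (-4, 2, 2)
  hex 0: (-4, 2, 2)
  hex 1: (-3, 1, 2)
  hex 2: (-2, 0, 2)
  hex 3: (-1, -1, 2)
  hex 4: (0, -2, 2)
  hex 5: (1, -3, 2)
  hex 6: (2, -3, 1)
  hex 7: (3, -3, 0)
  hex 8: (4, -3, -1)
  hex 9: (5, -3, -2)
  hex 10: (6, -3, -3)
  hex 11: (6, -2, -4)
  hex 12: (6, -1, -5)
  hex 13: (6, 0, -6)
  hex 14: (6, 1, -7)
  hex 15: (6, 2, -8)
  hex 16: (5, 3, -8)
  hex 17: (4, 4, -8)
  hex 18: (3, 5, -8)
  hex 19: (2, 6, -8)
  hex 20: (1, 7, -8)
  hex 21: (0, 7, -7)
  hex 22: (-1, 7, -6)
  hex 23: (-2, 7, -5)
  hex 24: (-3, 7, -4)
  hex 25: (-4, 7, -3)
  hex 26: (-4, 6, -2)
  hex 27: (-4, 5, -1)
  hex 28: (-4, 4, 0)
  hex 29: (-4, 3, 1)
Sorted: 30 hexes.

Answer: -4 2 2
-4 3 1
-4 4 0
-4 5 -1
-4 6 -2
-4 7 -3
-3 1 2
-3 7 -4
-2 0 2
-2 7 -5
-1 -1 2
-1 7 -6
0 -2 2
0 7 -7
1 -3 2
1 7 -8
2 -3 1
2 6 -8
3 -3 0
3 5 -8
4 -3 -1
4 4 -8
5 -3 -2
5 3 -8
6 -3 -3
6 -2 -4
6 -1 -5
6 0 -6
6 1 -7
6 2 -8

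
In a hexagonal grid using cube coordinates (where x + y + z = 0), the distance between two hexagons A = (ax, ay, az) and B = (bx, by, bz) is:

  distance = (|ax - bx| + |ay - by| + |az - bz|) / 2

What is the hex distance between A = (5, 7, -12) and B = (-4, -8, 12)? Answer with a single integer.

|ax - bx| = |5 - (-4)| = 9
|ay - by| = |7 - (-8)| = 15
|az - bz| = |-12 - 12| = 24
distance = (9 + 15 + 24) / 2 = 48 / 2 = 24

Answer: 24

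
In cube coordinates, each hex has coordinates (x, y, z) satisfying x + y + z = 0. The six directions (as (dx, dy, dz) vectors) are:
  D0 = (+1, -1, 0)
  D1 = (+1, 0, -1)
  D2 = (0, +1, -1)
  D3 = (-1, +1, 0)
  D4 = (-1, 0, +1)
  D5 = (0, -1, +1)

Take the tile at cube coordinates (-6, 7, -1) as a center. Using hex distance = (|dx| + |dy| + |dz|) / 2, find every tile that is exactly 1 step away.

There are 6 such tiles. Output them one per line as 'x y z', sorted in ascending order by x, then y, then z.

Walk ring at distance 1 from (-6, 7, -1):
Start at center + D4*1 = (-7, 7, 0)
  hex 0: (-7, 7, 0)
  hex 1: (-6, 6, 0)
  hex 2: (-5, 6, -1)
  hex 3: (-5, 7, -2)
  hex 4: (-6, 8, -2)
  hex 5: (-7, 8, -1)
Sorted: 6 hexes.

Answer: -7 7 0
-7 8 -1
-6 6 0
-6 8 -2
-5 6 -1
-5 7 -2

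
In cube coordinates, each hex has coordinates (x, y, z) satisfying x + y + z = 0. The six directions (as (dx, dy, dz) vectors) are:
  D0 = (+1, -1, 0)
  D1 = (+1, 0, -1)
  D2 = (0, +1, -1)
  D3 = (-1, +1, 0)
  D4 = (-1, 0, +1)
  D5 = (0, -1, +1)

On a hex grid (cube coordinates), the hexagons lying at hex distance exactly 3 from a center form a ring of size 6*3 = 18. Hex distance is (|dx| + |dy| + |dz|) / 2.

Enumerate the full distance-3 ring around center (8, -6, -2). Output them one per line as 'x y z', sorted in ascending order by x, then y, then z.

Walk ring at distance 3 from (8, -6, -2):
Start at center + D4*3 = (5, -6, 1)
  hex 0: (5, -6, 1)
  hex 1: (6, -7, 1)
  hex 2: (7, -8, 1)
  hex 3: (8, -9, 1)
  hex 4: (9, -9, 0)
  hex 5: (10, -9, -1)
  hex 6: (11, -9, -2)
  hex 7: (11, -8, -3)
  hex 8: (11, -7, -4)
  hex 9: (11, -6, -5)
  hex 10: (10, -5, -5)
  hex 11: (9, -4, -5)
  hex 12: (8, -3, -5)
  hex 13: (7, -3, -4)
  hex 14: (6, -3, -3)
  hex 15: (5, -3, -2)
  hex 16: (5, -4, -1)
  hex 17: (5, -5, 0)
Sorted: 18 hexes.

Answer: 5 -6 1
5 -5 0
5 -4 -1
5 -3 -2
6 -7 1
6 -3 -3
7 -8 1
7 -3 -4
8 -9 1
8 -3 -5
9 -9 0
9 -4 -5
10 -9 -1
10 -5 -5
11 -9 -2
11 -8 -3
11 -7 -4
11 -6 -5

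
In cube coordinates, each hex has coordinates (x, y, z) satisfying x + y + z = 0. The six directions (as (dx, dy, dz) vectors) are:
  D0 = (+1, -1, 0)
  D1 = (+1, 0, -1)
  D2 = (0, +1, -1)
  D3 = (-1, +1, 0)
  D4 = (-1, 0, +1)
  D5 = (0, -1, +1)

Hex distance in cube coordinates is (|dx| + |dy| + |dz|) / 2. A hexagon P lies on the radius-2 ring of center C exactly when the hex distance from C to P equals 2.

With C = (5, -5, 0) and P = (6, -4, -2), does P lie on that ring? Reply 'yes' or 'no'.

|px - cx| = |6 - 5| = 1
|py - cy| = |-4 - (-5)| = 1
|pz - cz| = |-2 - 0| = 2
distance = (1+1+2)/2 = 4/2 = 2
radius = 2; distance == radius -> yes

Answer: yes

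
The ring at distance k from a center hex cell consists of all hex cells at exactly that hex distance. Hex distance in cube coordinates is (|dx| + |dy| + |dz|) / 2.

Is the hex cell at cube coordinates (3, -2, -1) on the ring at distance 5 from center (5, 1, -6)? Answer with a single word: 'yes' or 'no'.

Answer: yes

Derivation:
|px - cx| = |3 - 5| = 2
|py - cy| = |-2 - 1| = 3
|pz - cz| = |-1 - (-6)| = 5
distance = (2+3+5)/2 = 10/2 = 5
radius = 5; distance == radius -> yes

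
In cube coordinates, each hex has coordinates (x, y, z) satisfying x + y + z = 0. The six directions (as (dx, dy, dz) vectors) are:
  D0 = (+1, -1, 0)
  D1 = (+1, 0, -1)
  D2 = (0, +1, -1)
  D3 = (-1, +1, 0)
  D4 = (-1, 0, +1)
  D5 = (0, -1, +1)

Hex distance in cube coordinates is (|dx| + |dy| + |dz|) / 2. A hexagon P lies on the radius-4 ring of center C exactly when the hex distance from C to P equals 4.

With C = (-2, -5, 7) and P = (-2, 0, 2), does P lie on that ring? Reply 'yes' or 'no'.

|px - cx| = |-2 - (-2)| = 0
|py - cy| = |0 - (-5)| = 5
|pz - cz| = |2 - 7| = 5
distance = (0+5+5)/2 = 10/2 = 5
radius = 4; distance != radius -> no

Answer: no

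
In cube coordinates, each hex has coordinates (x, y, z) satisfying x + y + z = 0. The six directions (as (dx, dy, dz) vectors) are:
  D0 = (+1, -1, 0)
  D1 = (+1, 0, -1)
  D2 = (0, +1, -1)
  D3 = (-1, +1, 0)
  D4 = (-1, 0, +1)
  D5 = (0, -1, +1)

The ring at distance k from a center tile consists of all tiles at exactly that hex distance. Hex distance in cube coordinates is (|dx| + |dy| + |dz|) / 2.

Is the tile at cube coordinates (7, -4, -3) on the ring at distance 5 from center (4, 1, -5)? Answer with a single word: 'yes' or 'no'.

Answer: yes

Derivation:
|px - cx| = |7 - 4| = 3
|py - cy| = |-4 - 1| = 5
|pz - cz| = |-3 - (-5)| = 2
distance = (3+5+2)/2 = 10/2 = 5
radius = 5; distance == radius -> yes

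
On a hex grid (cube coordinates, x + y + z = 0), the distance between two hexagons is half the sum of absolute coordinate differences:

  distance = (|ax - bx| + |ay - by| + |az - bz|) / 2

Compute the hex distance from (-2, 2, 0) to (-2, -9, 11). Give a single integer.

Answer: 11

Derivation:
|ax - bx| = |-2 - (-2)| = 0
|ay - by| = |2 - (-9)| = 11
|az - bz| = |0 - 11| = 11
distance = (0 + 11 + 11) / 2 = 22 / 2 = 11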